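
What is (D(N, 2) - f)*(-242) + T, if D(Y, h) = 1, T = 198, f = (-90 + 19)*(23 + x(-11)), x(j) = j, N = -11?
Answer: -206228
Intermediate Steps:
f = -852 (f = (-90 + 19)*(23 - 11) = -71*12 = -852)
(D(N, 2) - f)*(-242) + T = (1 - 1*(-852))*(-242) + 198 = (1 + 852)*(-242) + 198 = 853*(-242) + 198 = -206426 + 198 = -206228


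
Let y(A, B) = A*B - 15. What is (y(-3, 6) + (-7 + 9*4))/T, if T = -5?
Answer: ⅘ ≈ 0.80000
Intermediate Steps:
y(A, B) = -15 + A*B
(y(-3, 6) + (-7 + 9*4))/T = ((-15 - 3*6) + (-7 + 9*4))/(-5) = ((-15 - 18) + (-7 + 36))*(-⅕) = (-33 + 29)*(-⅕) = -4*(-⅕) = ⅘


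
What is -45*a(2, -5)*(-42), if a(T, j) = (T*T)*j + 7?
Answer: -24570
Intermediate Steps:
a(T, j) = 7 + j*T² (a(T, j) = T²*j + 7 = j*T² + 7 = 7 + j*T²)
-45*a(2, -5)*(-42) = -45*(7 - 5*2²)*(-42) = -45*(7 - 5*4)*(-42) = -45*(7 - 20)*(-42) = -45*(-13)*(-42) = 585*(-42) = -24570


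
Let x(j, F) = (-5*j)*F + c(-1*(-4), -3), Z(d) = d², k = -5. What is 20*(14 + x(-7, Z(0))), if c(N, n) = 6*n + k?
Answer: -180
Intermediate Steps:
c(N, n) = -5 + 6*n (c(N, n) = 6*n - 5 = -5 + 6*n)
x(j, F) = -23 - 5*F*j (x(j, F) = (-5*j)*F + (-5 + 6*(-3)) = -5*F*j + (-5 - 18) = -5*F*j - 23 = -23 - 5*F*j)
20*(14 + x(-7, Z(0))) = 20*(14 + (-23 - 5*0²*(-7))) = 20*(14 + (-23 - 5*0*(-7))) = 20*(14 + (-23 + 0)) = 20*(14 - 23) = 20*(-9) = -180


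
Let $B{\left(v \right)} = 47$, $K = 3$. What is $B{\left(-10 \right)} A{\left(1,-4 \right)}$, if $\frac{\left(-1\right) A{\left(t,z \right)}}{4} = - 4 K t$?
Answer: $2256$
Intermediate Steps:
$A{\left(t,z \right)} = 48 t$ ($A{\left(t,z \right)} = - 4 \left(-4\right) 3 t = - 4 \left(- 12 t\right) = 48 t$)
$B{\left(-10 \right)} A{\left(1,-4 \right)} = 47 \cdot 48 \cdot 1 = 47 \cdot 48 = 2256$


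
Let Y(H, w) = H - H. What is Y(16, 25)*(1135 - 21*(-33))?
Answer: 0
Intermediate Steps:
Y(H, w) = 0
Y(16, 25)*(1135 - 21*(-33)) = 0*(1135 - 21*(-33)) = 0*(1135 + 693) = 0*1828 = 0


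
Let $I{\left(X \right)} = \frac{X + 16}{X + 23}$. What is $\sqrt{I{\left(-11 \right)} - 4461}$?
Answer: $\frac{i \sqrt{160581}}{6} \approx 66.788 i$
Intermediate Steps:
$I{\left(X \right)} = \frac{16 + X}{23 + X}$
$\sqrt{I{\left(-11 \right)} - 4461} = \sqrt{\frac{16 - 11}{23 - 11} - 4461} = \sqrt{\frac{1}{12} \cdot 5 - 4461} = \sqrt{\frac{5}{12} - 4461} = \sqrt{- \frac{53527}{12}} = \frac{i \sqrt{160581}}{6}$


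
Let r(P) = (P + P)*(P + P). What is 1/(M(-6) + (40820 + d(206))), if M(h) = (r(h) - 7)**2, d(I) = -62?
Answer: 1/59527 ≈ 1.6799e-5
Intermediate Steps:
r(P) = 4*P**2 (r(P) = (2*P)*(2*P) = 4*P**2)
M(h) = (-7 + 4*h**2)**2 (M(h) = (4*h**2 - 7)**2 = (-7 + 4*h**2)**2)
1/(M(-6) + (40820 + d(206))) = 1/((-7 + 4*(-6)**2)**2 + (40820 - 62)) = 1/((-7 + 4*36)**2 + 40758) = 1/((-7 + 144)**2 + 40758) = 1/(137**2 + 40758) = 1/(18769 + 40758) = 1/59527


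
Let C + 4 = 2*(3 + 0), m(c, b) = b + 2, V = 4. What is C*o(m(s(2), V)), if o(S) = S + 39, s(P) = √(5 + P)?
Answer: 90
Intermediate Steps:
m(c, b) = 2 + b
o(S) = 39 + S
C = 2 (C = -4 + 2*(3 + 0) = -4 + 2*3 = -4 + 6 = 2)
C*o(m(s(2), V)) = 2*(39 + (2 + 4)) = 2*(39 + 6) = 2*45 = 90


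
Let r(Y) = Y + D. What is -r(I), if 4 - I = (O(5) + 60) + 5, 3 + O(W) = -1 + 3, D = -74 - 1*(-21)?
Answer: 113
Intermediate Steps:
D = -53 (D = -74 + 21 = -53)
O(W) = -1 (O(W) = -3 + (-1 + 3) = -3 + 2 = -1)
I = -60 (I = 4 - ((-1 + 60) + 5) = 4 - (59 + 5) = 4 - 1*64 = 4 - 64 = -60)
r(Y) = -53 + Y (r(Y) = Y - 53 = -53 + Y)
-r(I) = -(-53 - 60) = -1*(-113) = 113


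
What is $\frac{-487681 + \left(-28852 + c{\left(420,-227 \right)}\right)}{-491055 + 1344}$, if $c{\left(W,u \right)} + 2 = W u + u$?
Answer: $\frac{204034}{163237} \approx 1.2499$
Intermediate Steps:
$c{\left(W,u \right)} = -2 + u + W u$ ($c{\left(W,u \right)} = -2 + \left(W u + u\right) = -2 + \left(u + W u\right) = -2 + u + W u$)
$\frac{-487681 + \left(-28852 + c{\left(420,-227 \right)}\right)}{-491055 + 1344} = \frac{-487681 - 124421}{-491055 + 1344} = \frac{-487681 - 124421}{-489711} = \left(-487681 - 124421\right) \left(- \frac{1}{489711}\right) = \left(-612102\right) \left(- \frac{1}{489711}\right) = \frac{204034}{163237}$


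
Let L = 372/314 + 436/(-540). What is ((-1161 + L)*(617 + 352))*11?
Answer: -87401661094/7065 ≈ -1.2371e+7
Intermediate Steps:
L = 7997/21195 (L = 372*(1/314) + 436*(-1/540) = 186/157 - 109/135 = 7997/21195 ≈ 0.37731)
((-1161 + L)*(617 + 352))*11 = ((-1161 + 7997/21195)*(617 + 352))*11 = -24599398/21195*969*11 = -7945605554/7065*11 = -87401661094/7065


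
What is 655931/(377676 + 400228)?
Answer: 655931/777904 ≈ 0.84320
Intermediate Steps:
655931/(377676 + 400228) = 655931/777904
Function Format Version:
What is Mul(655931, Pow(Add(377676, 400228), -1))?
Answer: Rational(655931, 777904) ≈ 0.84320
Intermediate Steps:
Mul(655931, Pow(Add(377676, 400228), -1)) = Mul(655931, Pow(777904, -1)) = Mul(655931, Rational(1, 777904)) = Rational(655931, 777904)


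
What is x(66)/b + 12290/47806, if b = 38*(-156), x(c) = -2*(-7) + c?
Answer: 4314415/17712123 ≈ 0.24359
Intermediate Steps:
x(c) = 14 + c
b = -5928
x(66)/b + 12290/47806 = (14 + 66)/(-5928) + 12290/47806 = 80*(-1/5928) + 12290*(1/47806) = -10/741 + 6145/23903 = 4314415/17712123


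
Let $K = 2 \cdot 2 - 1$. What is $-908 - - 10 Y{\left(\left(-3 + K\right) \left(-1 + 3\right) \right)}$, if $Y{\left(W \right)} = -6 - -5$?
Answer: $-918$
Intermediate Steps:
$K = 3$ ($K = 4 - 1 = 3$)
$Y{\left(W \right)} = -1$ ($Y{\left(W \right)} = -6 + 5 = -1$)
$-908 - - 10 Y{\left(\left(-3 + K\right) \left(-1 + 3\right) \right)} = -908 - \left(-10\right) \left(-1\right) = -908 - 10 = -918$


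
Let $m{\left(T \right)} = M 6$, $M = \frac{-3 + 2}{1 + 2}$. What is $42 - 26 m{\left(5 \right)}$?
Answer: $94$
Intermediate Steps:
$M = - \frac{1}{3} \approx -0.33333$
$m{\left(T \right)} = -2$ ($m{\left(T \right)} = \left(- \frac{1}{3}\right) 6 = -2$)
$42 - 26 m{\left(5 \right)} = 42 - -52 = 42 + 52 = 94$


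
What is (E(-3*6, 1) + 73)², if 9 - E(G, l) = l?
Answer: 6561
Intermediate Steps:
E(G, l) = 9 - l
(E(-3*6, 1) + 73)² = ((9 - 1*1) + 73)² = ((9 - 1) + 73)² = (8 + 73)² = 81² = 6561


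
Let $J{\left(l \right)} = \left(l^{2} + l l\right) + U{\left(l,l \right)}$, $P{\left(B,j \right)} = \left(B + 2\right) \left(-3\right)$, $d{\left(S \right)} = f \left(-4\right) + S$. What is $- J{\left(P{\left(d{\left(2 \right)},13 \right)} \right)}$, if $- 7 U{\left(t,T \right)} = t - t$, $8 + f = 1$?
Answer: $-18432$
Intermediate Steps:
$f = -7$ ($f = -8 + 1 = -7$)
$U{\left(t,T \right)} = 0$ ($U{\left(t,T \right)} = - \frac{t - t}{7} = \left(- \frac{1}{7}\right) 0 = 0$)
$d{\left(S \right)} = 28 + S$ ($d{\left(S \right)} = \left(-7\right) \left(-4\right) + S = 28 + S$)
$P{\left(B,j \right)} = -6 - 3 B$ ($P{\left(B,j \right)} = \left(2 + B\right) \left(-3\right) = -6 - 3 B$)
$J{\left(l \right)} = 2 l^{2}$ ($J{\left(l \right)} = \left(l^{2} + l l\right) + 0 = \left(l^{2} + l^{2}\right) + 0 = 2 l^{2} + 0 = 2 l^{2}$)
$- J{\left(P{\left(d{\left(2 \right)},13 \right)} \right)} = - 2 \left(-6 - 3 \left(28 + 2\right)\right)^{2} = - 2 \left(-6 - 90\right)^{2} = - 2 \left(-96\right)^{2} = - 2 \cdot 9216 = \left(-1\right) 18432 = -18432$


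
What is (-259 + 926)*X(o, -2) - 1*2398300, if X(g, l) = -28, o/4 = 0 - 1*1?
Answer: -2416976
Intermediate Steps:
o = -4 (o = 4*(0 - 1*1) = 4*(0 - 1) = 4*(-1) = -4)
(-259 + 926)*X(o, -2) - 1*2398300 = (-259 + 926)*(-28) - 1*2398300 = 667*(-28) - 2398300 = -18676 - 2398300 = -2416976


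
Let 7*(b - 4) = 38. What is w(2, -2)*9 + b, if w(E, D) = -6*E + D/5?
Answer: -3576/35 ≈ -102.17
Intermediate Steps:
b = 66/7 (b = 4 + (1/7)*38 = 4 + 38/7 = 66/7 ≈ 9.4286)
w(E, D) = -6*E + D/5
w(2, -2)*9 + b = (-6*2 + (1/5)*(-2))*9 + 66/7 = (-12 - 2/5)*9 + 66/7 = -62/5*9 + 66/7 = -558/5 + 66/7 = -3576/35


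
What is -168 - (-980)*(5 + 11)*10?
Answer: 156632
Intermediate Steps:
-168 - (-980)*(5 + 11)*10 = -168 - (-980)*16*10 = -168 - (-980)*160 = -168 - 245*(-640) = -168 + 156800 = 156632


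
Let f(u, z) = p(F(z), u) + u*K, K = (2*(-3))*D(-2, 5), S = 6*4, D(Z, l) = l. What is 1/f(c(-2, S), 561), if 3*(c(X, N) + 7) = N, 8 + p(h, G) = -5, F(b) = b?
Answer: -1/43 ≈ -0.023256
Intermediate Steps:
S = 24
K = -30 (K = (2*(-3))*5 = -6*5 = -30)
p(h, G) = -13 (p(h, G) = -8 - 5 = -13)
c(X, N) = -7 + N/3
f(u, z) = -13 - 30*u (f(u, z) = -13 + u*(-30) = -13 - 30*u)
1/f(c(-2, S), 561) = 1/(-13 - 30*(-7 + (⅓)*24)) = 1/(-13 - 30*(-7 + 8)) = 1/(-13 - 30*1) = 1/(-13 - 30) = 1/(-43) = -1/43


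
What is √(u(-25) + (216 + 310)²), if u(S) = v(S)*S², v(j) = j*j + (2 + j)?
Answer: √652926 ≈ 808.04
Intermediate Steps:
v(j) = 2 + j + j² (v(j) = j² + (2 + j) = 2 + j + j²)
u(S) = S²*(2 + S + S²) (u(S) = (2 + S + S²)*S² = S²*(2 + S + S²))
√(u(-25) + (216 + 310)²) = √((-25)²*(2 - 25 + (-25)²) + (216 + 310)²) = √(625*(2 - 25 + 625) + 526²) = √(625*602 + 276676) = √(376250 + 276676) = √652926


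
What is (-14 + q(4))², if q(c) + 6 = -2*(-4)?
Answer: 144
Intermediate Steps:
q(c) = 2 (q(c) = -6 - 2*(-4) = -6 + 8 = 2)
(-14 + q(4))² = (-14 + 2)² = (-12)² = 144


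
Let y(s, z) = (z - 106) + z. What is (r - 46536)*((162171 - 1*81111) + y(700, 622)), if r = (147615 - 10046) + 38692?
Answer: 10663135550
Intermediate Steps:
y(s, z) = -106 + 2*z (y(s, z) = (-106 + z) + z = -106 + 2*z)
r = 176261 (r = 137569 + 38692 = 176261)
(r - 46536)*((162171 - 1*81111) + y(700, 622)) = (176261 - 46536)*((162171 - 1*81111) + (-106 + 2*622)) = 129725*((162171 - 81111) + (-106 + 1244)) = 129725*(81060 + 1138) = 129725*82198 = 10663135550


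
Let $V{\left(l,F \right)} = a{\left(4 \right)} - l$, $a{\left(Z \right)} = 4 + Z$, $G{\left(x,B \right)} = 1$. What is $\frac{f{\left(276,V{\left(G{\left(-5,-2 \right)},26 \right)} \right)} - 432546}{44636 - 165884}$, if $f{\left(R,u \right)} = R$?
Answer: $\frac{24015}{6736} \approx 3.5652$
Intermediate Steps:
$V{\left(l,F \right)} = 8 - l$ ($V{\left(l,F \right)} = \left(4 + 4\right) - l = 8 - l$)
$\frac{f{\left(276,V{\left(G{\left(-5,-2 \right)},26 \right)} \right)} - 432546}{44636 - 165884} = \frac{276 - 432546}{44636 - 165884} = - \frac{432270}{-121248} = \left(-432270\right) \left(- \frac{1}{121248}\right) = \frac{24015}{6736}$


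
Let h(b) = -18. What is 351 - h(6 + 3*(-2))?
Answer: 369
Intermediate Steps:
351 - h(6 + 3*(-2)) = 351 - 1*(-18) = 351 + 18 = 369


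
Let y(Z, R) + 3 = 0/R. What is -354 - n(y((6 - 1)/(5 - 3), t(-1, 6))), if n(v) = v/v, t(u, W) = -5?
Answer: -355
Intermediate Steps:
y(Z, R) = -3 (y(Z, R) = -3 + 0/R = -3 + 0 = -3)
n(v) = 1
-354 - n(y((6 - 1)/(5 - 3), t(-1, 6))) = -354 - 1*1 = -354 - 1 = -355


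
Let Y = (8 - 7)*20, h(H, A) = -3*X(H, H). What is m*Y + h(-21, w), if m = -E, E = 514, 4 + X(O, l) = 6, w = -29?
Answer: -10286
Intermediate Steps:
X(O, l) = 2 (X(O, l) = -4 + 6 = 2)
h(H, A) = -6 (h(H, A) = -3*2 = -6)
Y = 20 (Y = 1*20 = 20)
m = -514 (m = -1*514 = -514)
m*Y + h(-21, w) = -514*20 - 6 = -10280 - 6 = -10286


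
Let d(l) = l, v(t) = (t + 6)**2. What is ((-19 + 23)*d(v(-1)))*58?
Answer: 5800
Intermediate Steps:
v(t) = (6 + t)**2
((-19 + 23)*d(v(-1)))*58 = ((-19 + 23)*(6 - 1)**2)*58 = (4*5**2)*58 = (4*25)*58 = 100*58 = 5800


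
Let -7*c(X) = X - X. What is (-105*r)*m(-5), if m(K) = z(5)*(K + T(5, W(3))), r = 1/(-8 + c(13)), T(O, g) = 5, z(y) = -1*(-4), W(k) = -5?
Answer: 0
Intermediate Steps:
c(X) = 0 (c(X) = -(X - X)/7 = -1/7*0 = 0)
z(y) = 4
r = -1/8 (r = 1/(-8 + 0) = 1/(-8) = -1/8 ≈ -0.12500)
m(K) = 20 + 4*K (m(K) = 4*(K + 5) = 4*(5 + K) = 20 + 4*K)
(-105*r)*m(-5) = (-105*(-1/8))*(20 + 4*(-5)) = 105*(20 - 20)/8 = (105/8)*0 = 0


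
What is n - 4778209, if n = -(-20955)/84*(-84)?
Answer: -4799164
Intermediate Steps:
n = -20955 (n = -(-20955)/84*(-84) = -165*(-127/84)*(-84) = (6985/28)*(-84) = -20955)
n - 4778209 = -20955 - 4778209 = -4799164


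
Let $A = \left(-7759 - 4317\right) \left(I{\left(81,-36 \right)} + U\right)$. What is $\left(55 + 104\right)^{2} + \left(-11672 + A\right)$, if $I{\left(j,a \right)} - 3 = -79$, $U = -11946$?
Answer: $145191281$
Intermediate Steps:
$I{\left(j,a \right)} = -76$ ($I{\left(j,a \right)} = 3 - 79 = -76$)
$A = 145177672$ ($A = \left(-7759 - 4317\right) \left(-76 - 11946\right) = \left(-12076\right) \left(-12022\right) = 145177672$)
$\left(55 + 104\right)^{2} + \left(-11672 + A\right) = \left(55 + 104\right)^{2} + \left(-11672 + 145177672\right) = 159^{2} + 145166000 = 25281 + 145166000 = 145191281$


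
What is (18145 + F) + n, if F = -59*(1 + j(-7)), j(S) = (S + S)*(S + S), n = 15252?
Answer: 21774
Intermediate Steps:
j(S) = 4*S² (j(S) = (2*S)*(2*S) = 4*S²)
F = -11623 (F = -59*(1 + 4*(-7)²) = -59*(1 + 4*49) = -59*(1 + 196) = -59*197 = -11623)
(18145 + F) + n = (18145 - 11623) + 15252 = 6522 + 15252 = 21774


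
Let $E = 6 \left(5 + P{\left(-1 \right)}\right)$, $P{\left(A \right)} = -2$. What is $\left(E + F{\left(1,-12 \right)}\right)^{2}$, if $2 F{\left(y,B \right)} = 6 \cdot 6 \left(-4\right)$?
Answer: $2916$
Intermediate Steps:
$F{\left(y,B \right)} = -72$ ($F{\left(y,B \right)} = \frac{6 \cdot 6 \left(-4\right)}{2} = \frac{36 \left(-4\right)}{2} = \frac{1}{2} \left(-144\right) = -72$)
$E = 18$ ($E = 6 \left(5 - 2\right) = 6 \cdot 3 = 18$)
$\left(E + F{\left(1,-12 \right)}\right)^{2} = \left(18 - 72\right)^{2} = \left(-54\right)^{2} = 2916$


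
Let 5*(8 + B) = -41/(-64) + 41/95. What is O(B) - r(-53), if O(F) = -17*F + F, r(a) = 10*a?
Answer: 1243681/1900 ≈ 654.57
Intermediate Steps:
B = -236681/30400 (B = -8 + (-41/(-64) + 41/95)/5 = -8 + (-41*(-1/64) + 41*(1/95))/5 = -8 + (41/64 + 41/95)/5 = -8 + (⅕)*(6519/6080) = -8 + 6519/30400 = -236681/30400 ≈ -7.7856)
O(F) = -16*F
O(B) - r(-53) = -16*(-236681/30400) - 10*(-53) = 236681/1900 - 1*(-530) = 236681/1900 + 530 = 1243681/1900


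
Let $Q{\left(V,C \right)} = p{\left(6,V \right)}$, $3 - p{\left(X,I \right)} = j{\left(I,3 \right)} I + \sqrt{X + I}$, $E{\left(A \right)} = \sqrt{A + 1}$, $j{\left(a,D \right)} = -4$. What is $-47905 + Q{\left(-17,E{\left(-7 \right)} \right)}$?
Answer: $-47970 - i \sqrt{11} \approx -47970.0 - 3.3166 i$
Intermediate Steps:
$E{\left(A \right)} = \sqrt{1 + A}$
$p{\left(X,I \right)} = 3 - \sqrt{I + X} + 4 I$ ($p{\left(X,I \right)} = 3 - \left(- 4 I + \sqrt{X + I}\right) = 3 - \left(- 4 I + \sqrt{I + X}\right) = 3 - \left(\sqrt{I + X} - 4 I\right) = 3 + \left(- \sqrt{I + X} + 4 I\right) = 3 - \sqrt{I + X} + 4 I$)
$Q{\left(V,C \right)} = 3 - \sqrt{6 + V} + 4 V$ ($Q{\left(V,C \right)} = 3 - \sqrt{V + 6} + 4 V = 3 - \sqrt{6 + V} + 4 V$)
$-47905 + Q{\left(-17,E{\left(-7 \right)} \right)} = -47905 + \left(3 - \sqrt{6 - 17} + 4 \left(-17\right)\right) = -47905 - \left(65 + \sqrt{-11}\right) = -47905 - \left(65 + i \sqrt{11}\right) = -47970 - i \sqrt{11}$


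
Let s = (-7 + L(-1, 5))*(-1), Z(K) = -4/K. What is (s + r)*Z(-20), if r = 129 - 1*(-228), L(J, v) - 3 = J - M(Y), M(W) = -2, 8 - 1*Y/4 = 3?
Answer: 72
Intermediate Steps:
Y = 20 (Y = 32 - 4*3 = 32 - 12 = 20)
L(J, v) = 5 + J (L(J, v) = 3 + (J - 1*(-2)) = 3 + (J + 2) = 3 + (2 + J) = 5 + J)
r = 357 (r = 129 + 228 = 357)
s = 3 (s = (-7 + (5 - 1))*(-1) = (-7 + 4)*(-1) = -3*(-1) = 3)
(s + r)*Z(-20) = (3 + 357)*(-4/(-20)) = 360*(-4*(-1/20)) = 360*(⅕) = 72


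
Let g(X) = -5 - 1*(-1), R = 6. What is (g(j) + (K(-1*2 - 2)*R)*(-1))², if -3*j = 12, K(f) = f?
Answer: 400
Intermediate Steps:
j = -4 (j = -⅓*12 = -4)
g(X) = -4 (g(X) = -5 + 1 = -4)
(g(j) + (K(-1*2 - 2)*R)*(-1))² = (-4 + ((-1*2 - 2)*6)*(-1))² = (-4 + ((-2 - 2)*6)*(-1))² = (-4 - 4*6*(-1))² = (-4 - 24*(-1))² = (-4 + 24)² = 20² = 400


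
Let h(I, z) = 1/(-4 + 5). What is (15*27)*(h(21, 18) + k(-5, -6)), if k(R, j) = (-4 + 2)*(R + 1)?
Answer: 3645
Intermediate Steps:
k(R, j) = -2 - 2*R (k(R, j) = -2*(1 + R) = -2 - 2*R)
h(I, z) = 1 (h(I, z) = 1/1 = 1)
(15*27)*(h(21, 18) + k(-5, -6)) = (15*27)*(1 + (-2 - 2*(-5))) = 405*(1 + (-2 + 10)) = 405*(1 + 8) = 405*9 = 3645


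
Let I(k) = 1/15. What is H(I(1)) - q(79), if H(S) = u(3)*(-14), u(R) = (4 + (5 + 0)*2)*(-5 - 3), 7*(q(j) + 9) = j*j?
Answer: 4798/7 ≈ 685.43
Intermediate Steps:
I(k) = 1/15
q(j) = -9 + j²/7 (q(j) = -9 + (j*j)/7 = -9 + j²/7)
u(R) = -112 (u(R) = (4 + 5*2)*(-8) = (4 + 10)*(-8) = 14*(-8) = -112)
H(S) = 1568 (H(S) = -112*(-14) = 1568)
H(I(1)) - q(79) = 1568 - (-9 + (⅐)*79²) = 1568 - (-9 + (⅐)*6241) = 1568 - (-9 + 6241/7) = 1568 - 1*6178/7 = 1568 - 6178/7 = 4798/7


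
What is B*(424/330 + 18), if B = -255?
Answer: -54094/11 ≈ -4917.6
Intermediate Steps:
B*(424/330 + 18) = -255*(424/330 + 18) = -255*(424*(1/330) + 18) = -255*(212/165 + 18) = -255*3182/165 = -54094/11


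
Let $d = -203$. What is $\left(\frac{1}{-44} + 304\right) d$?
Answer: $- \frac{2715125}{44} \approx -61707.0$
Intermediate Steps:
$\left(\frac{1}{-44} + 304\right) d = \left(\frac{1}{-44} + 304\right) \left(-203\right) = \left(- \frac{1}{44} + 304\right) \left(-203\right) = \frac{13375}{44} \left(-203\right) = - \frac{2715125}{44}$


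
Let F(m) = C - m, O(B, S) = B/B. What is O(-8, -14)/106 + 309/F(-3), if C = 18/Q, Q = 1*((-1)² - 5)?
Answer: -21835/106 ≈ -205.99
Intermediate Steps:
O(B, S) = 1
Q = -4 (Q = 1*(1 - 5) = 1*(-4) = -4)
C = -9/2 (C = 18/(-4) = 18*(-¼) = -9/2 ≈ -4.5000)
F(m) = -9/2 - m
O(-8, -14)/106 + 309/F(-3) = 1/106 + 309/(-9/2 - 1*(-3)) = 1*(1/106) + 309/(-9/2 + 3) = 1/106 + 309/(-3/2) = 1/106 + 309*(-⅔) = 1/106 - 206 = -21835/106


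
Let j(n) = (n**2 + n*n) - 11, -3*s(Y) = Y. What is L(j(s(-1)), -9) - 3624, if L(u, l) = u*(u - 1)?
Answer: -283262/81 ≈ -3497.1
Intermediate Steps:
s(Y) = -Y/3
j(n) = -11 + 2*n**2 (j(n) = (n**2 + n**2) - 11 = 2*n**2 - 11 = -11 + 2*n**2)
L(u, l) = u*(-1 + u)
L(j(s(-1)), -9) - 3624 = (-11 + 2*(-1/3*(-1))**2)*(-1 + (-11 + 2*(-1/3*(-1))**2)) - 3624 = (-11 + 2*(1/3)**2)*(-1 + (-11 + 2*(1/3)**2)) - 3624 = (-11 + 2*(1/9))*(-1 + (-11 + 2*(1/9))) - 3624 = (-11 + 2/9)*(-1 + (-11 + 2/9)) - 3624 = -97*(-1 - 97/9)/9 - 3624 = -97/9*(-106/9) - 3624 = 10282/81 - 3624 = -283262/81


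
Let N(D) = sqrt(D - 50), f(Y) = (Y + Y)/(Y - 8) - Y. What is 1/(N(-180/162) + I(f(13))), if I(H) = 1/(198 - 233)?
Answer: -315/563509 - 7350*I*sqrt(115)/563509 ≈ -0.000559 - 0.13987*I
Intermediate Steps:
f(Y) = -Y + 2*Y/(-8 + Y) (f(Y) = (2*Y)/(-8 + Y) - Y = 2*Y/(-8 + Y) - Y = -Y + 2*Y/(-8 + Y))
N(D) = sqrt(-50 + D)
I(H) = -1/35 (I(H) = 1/(-35) = -1/35)
1/(N(-180/162) + I(f(13))) = 1/(sqrt(-50 - 180/162) - 1/35) = 1/(sqrt(-50 - 180*1/162) - 1/35) = 1/(sqrt(-50 - 10/9) - 1/35) = 1/(sqrt(-460/9) - 1/35) = 1/(2*I*sqrt(115)/3 - 1/35) = 1/(-1/35 + 2*I*sqrt(115)/3)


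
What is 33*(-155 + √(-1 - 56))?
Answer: -5115 + 33*I*√57 ≈ -5115.0 + 249.14*I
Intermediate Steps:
33*(-155 + √(-1 - 56)) = 33*(-155 + √(-57)) = 33*(-155 + I*√57) = -5115 + 33*I*√57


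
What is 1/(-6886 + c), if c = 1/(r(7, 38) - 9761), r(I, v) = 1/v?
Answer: -370917/2554134500 ≈ -0.00014522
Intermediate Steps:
c = -38/370917 (c = 1/(1/38 - 9761) = 1/(-370917/38) = -38/370917 ≈ -0.00010245)
1/(-6886 + c) = 1/(-6886 - 38/370917) = 1/(-2554134500/370917) = -370917/2554134500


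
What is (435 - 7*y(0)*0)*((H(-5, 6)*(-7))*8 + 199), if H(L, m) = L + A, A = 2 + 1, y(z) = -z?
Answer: 135285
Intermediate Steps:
A = 3
H(L, m) = 3 + L (H(L, m) = L + 3 = 3 + L)
(435 - 7*y(0)*0)*((H(-5, 6)*(-7))*8 + 199) = (435 - (-7)*0*0)*(((3 - 5)*(-7))*8 + 199) = (435 - 7*0*0)*(-2*(-7)*8 + 199) = (435 + 0*0)*(14*8 + 199) = (435 + 0)*(112 + 199) = 435*311 = 135285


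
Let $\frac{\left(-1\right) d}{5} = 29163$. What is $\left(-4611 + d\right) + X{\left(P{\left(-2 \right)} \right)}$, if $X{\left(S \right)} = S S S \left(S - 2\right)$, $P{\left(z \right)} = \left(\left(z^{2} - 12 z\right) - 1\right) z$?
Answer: $8667558$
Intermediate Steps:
$d = -145815$ ($d = \left(-5\right) 29163 = -145815$)
$P{\left(z \right)} = z \left(-1 + z^{2} - 12 z\right)$ ($P{\left(z \right)} = \left(-1 + z^{2} - 12 z\right) z = z \left(-1 + z^{2} - 12 z\right)$)
$X{\left(S \right)} = S^{3} \left(-2 + S\right)$ ($X{\left(S \right)} = S^{2} S \left(-2 + S\right) = S^{3} \left(-2 + S\right)$)
$\left(-4611 + d\right) + X{\left(P{\left(-2 \right)} \right)} = \left(-4611 - 145815\right) + \left(- 2 \left(-1 + \left(-2\right)^{2} - -24\right)\right)^{3} \left(-2 - 2 \left(-1 + \left(-2\right)^{2} - -24\right)\right) = -150426 + \left(- 2 \left(-1 + 4 + 24\right)\right)^{3} \left(-2 - 2 \left(-1 + 4 + 24\right)\right) = -150426 + \left(\left(-2\right) 27\right)^{3} \left(-2 - 54\right) = -150426 + \left(-54\right)^{3} \left(-2 - 54\right) = -150426 - -8817984 = -150426 + 8817984 = 8667558$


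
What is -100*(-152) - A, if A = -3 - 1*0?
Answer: 15203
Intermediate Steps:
A = -3 (A = -3 + 0 = -3)
-100*(-152) - A = -100*(-152) - 1*(-3) = 15200 + 3 = 15203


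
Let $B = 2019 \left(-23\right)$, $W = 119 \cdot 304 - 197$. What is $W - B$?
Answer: $82416$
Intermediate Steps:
$W = 35979$ ($W = 36176 - 197 = 35979$)
$B = -46437$
$W - B = 35979 - -46437 = 35979 + 46437 = 82416$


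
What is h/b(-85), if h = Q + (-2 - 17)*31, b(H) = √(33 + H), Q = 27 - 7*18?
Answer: 344*I*√13/13 ≈ 95.408*I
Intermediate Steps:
Q = -99 (Q = 27 - 126 = -99)
h = -688 (h = -99 + (-2 - 17)*31 = -99 - 19*31 = -99 - 589 = -688)
h/b(-85) = -688/√(33 - 85) = -688*(-I*√13/26) = -(-344)*I*√13/13 = 344*I*√13/13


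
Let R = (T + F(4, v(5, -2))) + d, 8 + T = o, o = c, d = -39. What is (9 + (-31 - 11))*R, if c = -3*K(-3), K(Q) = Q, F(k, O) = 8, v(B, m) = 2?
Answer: 990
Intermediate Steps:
c = 9 (c = -3*(-3) = 9)
o = 9
T = 1 (T = -8 + 9 = 1)
R = -30 (R = (1 + 8) - 39 = 9 - 39 = -30)
(9 + (-31 - 11))*R = (9 + (-31 - 11))*(-30) = (9 - 42)*(-30) = -33*(-30) = 990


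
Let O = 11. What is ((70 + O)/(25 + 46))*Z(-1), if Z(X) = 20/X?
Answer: -1620/71 ≈ -22.817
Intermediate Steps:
((70 + O)/(25 + 46))*Z(-1) = ((70 + 11)/(25 + 46))*(20/(-1)) = (81/71)*(20*(-1)) = (81*(1/71))*(-20) = (81/71)*(-20) = -1620/71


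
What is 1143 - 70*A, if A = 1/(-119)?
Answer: 19441/17 ≈ 1143.6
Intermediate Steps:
A = -1/119 ≈ -0.0084034
1143 - 70*A = 1143 - 70*(-1/119) = 1143 + 10/17 = 19441/17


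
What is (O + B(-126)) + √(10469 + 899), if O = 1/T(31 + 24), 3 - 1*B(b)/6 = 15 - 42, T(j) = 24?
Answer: 4321/24 + 14*√58 ≈ 286.66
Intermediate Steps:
B(b) = 180 (B(b) = 18 - 6*(15 - 42) = 18 - 6*(-27) = 18 + 162 = 180)
O = 1/24 ≈ 0.041667
(O + B(-126)) + √(10469 + 899) = (1/24 + 180) + √(10469 + 899) = 4321/24 + √11368 = 4321/24 + 14*√58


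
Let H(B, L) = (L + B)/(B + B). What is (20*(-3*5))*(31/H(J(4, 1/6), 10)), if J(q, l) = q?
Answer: -37200/7 ≈ -5314.3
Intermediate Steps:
H(B, L) = (B + L)/(2*B) (H(B, L) = (B + L)/((2*B)) = (B + L)*(1/(2*B)) = (B + L)/(2*B))
(20*(-3*5))*(31/H(J(4, 1/6), 10)) = (20*(-3*5))*(31/(((½)*(4 + 10)/4))) = (20*(-15))*(31/(((½)*(¼)*14))) = -9300/7/4 = -9300*4/7 = -300*124/7 = -37200/7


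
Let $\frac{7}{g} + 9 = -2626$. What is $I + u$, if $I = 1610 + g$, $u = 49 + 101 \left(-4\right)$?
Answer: $\frac{3306918}{2635} \approx 1255.0$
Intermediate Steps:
$g = - \frac{7}{2635}$ ($g = \frac{7}{-9 - 2626} = \frac{7}{-2635} = 7 \left(- \frac{1}{2635}\right) = - \frac{7}{2635} \approx -0.0026565$)
$u = -355$ ($u = 49 - 404 = -355$)
$I = \frac{4242343}{2635}$ ($I = 1610 - \frac{7}{2635} = \frac{4242343}{2635} \approx 1610.0$)
$I + u = \frac{4242343}{2635} - 355 = \frac{3306918}{2635}$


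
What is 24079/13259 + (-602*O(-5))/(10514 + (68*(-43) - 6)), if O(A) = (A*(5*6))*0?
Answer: 24079/13259 ≈ 1.8160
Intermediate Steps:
O(A) = 0 (O(A) = (A*30)*0 = (30*A)*0 = 0)
24079/13259 + (-602*O(-5))/(10514 + (68*(-43) - 6)) = 24079/13259 + (-602*0)/(10514 + (68*(-43) - 6)) = 24079*(1/13259) + 0/(10514 + (-2924 - 6)) = 24079/13259 + 0/(10514 - 2930) = 24079/13259 + 0/7584 = 24079/13259 + 0*(1/7584) = 24079/13259 + 0 = 24079/13259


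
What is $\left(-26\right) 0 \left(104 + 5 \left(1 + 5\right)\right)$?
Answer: $0$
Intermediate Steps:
$\left(-26\right) 0 \left(104 + 5 \left(1 + 5\right)\right) = 0 \left(104 + 5 \cdot 6\right) = 0 \left(104 + 30\right) = 0 \cdot 134 = 0$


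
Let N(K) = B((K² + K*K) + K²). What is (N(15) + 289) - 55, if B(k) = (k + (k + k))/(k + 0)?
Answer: 237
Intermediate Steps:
B(k) = 3 (B(k) = (k + 2*k)/k = (3*k)/k = 3)
N(K) = 3
(N(15) + 289) - 55 = (3 + 289) - 55 = 292 - 55 = 237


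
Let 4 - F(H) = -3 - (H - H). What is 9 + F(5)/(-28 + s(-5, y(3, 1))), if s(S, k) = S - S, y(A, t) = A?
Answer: 35/4 ≈ 8.7500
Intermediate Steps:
s(S, k) = 0
F(H) = 7 (F(H) = 4 - (-3 - (H - H)) = 4 - (-3 - 1*0) = 4 - (-3 + 0) = 4 - 1*(-3) = 4 + 3 = 7)
9 + F(5)/(-28 + s(-5, y(3, 1))) = 9 + 7/(-28 + 0) = 9 + 7/(-28) = 9 + 7*(-1/28) = 9 - 1/4 = 35/4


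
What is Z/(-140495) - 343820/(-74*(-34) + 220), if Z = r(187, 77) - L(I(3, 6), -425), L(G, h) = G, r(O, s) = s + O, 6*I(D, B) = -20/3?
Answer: -12076429061/96098580 ≈ -125.67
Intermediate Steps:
I(D, B) = -10/9 (I(D, B) = (-20/3)/6 = (-20*1/3)/6 = (1/6)*(-20/3) = -10/9)
r(O, s) = O + s
Z = 2386/9 (Z = (187 + 77) - 1*(-10/9) = 264 + 10/9 = 2386/9 ≈ 265.11)
Z/(-140495) - 343820/(-74*(-34) + 220) = (2386/9)/(-140495) - 343820/(-74*(-34) + 220) = (2386/9)*(-1/140495) - 343820/(2516 + 220) = -2386/1264455 - 343820/2736 = -2386/1264455 - 343820*1/2736 = -2386/1264455 - 85955/684 = -12076429061/96098580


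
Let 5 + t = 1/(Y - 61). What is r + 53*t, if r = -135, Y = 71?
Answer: -3947/10 ≈ -394.70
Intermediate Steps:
t = -49/10 (t = -5 + 1/(71 - 61) = -5 + 1/10 = -49/10 ≈ -4.9000)
r + 53*t = -135 + 53*(-49/10) = -135 - 2597/10 = -3947/10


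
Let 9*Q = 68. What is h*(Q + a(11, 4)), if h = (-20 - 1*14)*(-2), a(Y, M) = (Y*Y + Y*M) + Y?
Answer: 112336/9 ≈ 12482.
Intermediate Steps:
Q = 68/9 (Q = (⅑)*68 = 68/9 ≈ 7.5556)
a(Y, M) = Y + Y² + M*Y (a(Y, M) = (Y² + M*Y) + Y = Y + Y² + M*Y)
h = 68 (h = (-20 - 14)*(-2) = -34*(-2) = 68)
h*(Q + a(11, 4)) = 68*(68/9 + 11*(1 + 4 + 11)) = 68*(68/9 + 11*16) = 68*(68/9 + 176) = 68*(1652/9) = 112336/9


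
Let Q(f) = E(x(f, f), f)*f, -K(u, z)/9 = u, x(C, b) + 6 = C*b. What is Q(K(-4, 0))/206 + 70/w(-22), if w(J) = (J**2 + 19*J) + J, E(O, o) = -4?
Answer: 2021/2266 ≈ 0.89188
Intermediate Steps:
x(C, b) = -6 + C*b
K(u, z) = -9*u
w(J) = J**2 + 20*J
Q(f) = -4*f
Q(K(-4, 0))/206 + 70/w(-22) = -(-36)*(-4)/206 + 70/((-22*(20 - 22))) = -4*36*(1/206) + 70/((-22*(-2))) = -144*1/206 + 70/44 = -72/103 + 70*(1/44) = -72/103 + 35/22 = 2021/2266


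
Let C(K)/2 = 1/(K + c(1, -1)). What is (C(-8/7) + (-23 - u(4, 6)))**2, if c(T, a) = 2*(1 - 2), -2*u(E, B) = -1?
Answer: 281961/484 ≈ 582.56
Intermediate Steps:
u(E, B) = 1/2 (u(E, B) = -1/2*(-1) = 1/2)
c(T, a) = -2 (c(T, a) = 2*(-1) = -2)
C(K) = 2/(-2 + K) (C(K) = 2/(K - 2) = 2/(-2 + K))
(C(-8/7) + (-23 - u(4, 6)))**2 = (2/(-2 - 8/7) + (-23 - 1*1/2))**2 = (2/(-2 - 8*1/7) + (-23 - 1/2))**2 = (2/(-2 - 8/7) - 47/2)**2 = (2/(-22/7) - 47/2)**2 = (2*(-7/22) - 47/2)**2 = (-7/11 - 47/2)**2 = (-531/22)**2 = 281961/484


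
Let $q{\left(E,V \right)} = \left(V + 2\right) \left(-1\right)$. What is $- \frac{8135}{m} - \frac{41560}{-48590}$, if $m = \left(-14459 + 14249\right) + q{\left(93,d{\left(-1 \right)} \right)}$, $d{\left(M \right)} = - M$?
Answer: $\frac{40413193}{1034967} \approx 39.048$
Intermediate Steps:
$q{\left(E,V \right)} = -2 - V$ ($q{\left(E,V \right)} = \left(2 + V\right) \left(-1\right) = -2 - V$)
$m = -213$ ($m = \left(-14459 + 14249\right) - \left(2 - -1\right) = -210 - 3 = -213$)
$- \frac{8135}{m} - \frac{41560}{-48590} = - \frac{8135}{-213} - \frac{41560}{-48590} = \left(-8135\right) \left(- \frac{1}{213}\right) - - \frac{4156}{4859} = \frac{8135}{213} + \frac{4156}{4859} = \frac{40413193}{1034967}$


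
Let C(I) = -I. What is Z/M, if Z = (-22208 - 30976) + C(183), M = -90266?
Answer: 53367/90266 ≈ 0.59122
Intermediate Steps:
Z = -53367 (Z = (-22208 - 30976) - 1*183 = -53184 - 183 = -53367)
Z/M = -53367/(-90266) = -53367*(-1/90266) = 53367/90266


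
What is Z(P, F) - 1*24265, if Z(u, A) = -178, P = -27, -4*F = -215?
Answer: -24443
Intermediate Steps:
F = 215/4 (F = -1/4*(-215) = 215/4 ≈ 53.750)
Z(P, F) - 1*24265 = -178 - 1*24265 = -178 - 24265 = -24443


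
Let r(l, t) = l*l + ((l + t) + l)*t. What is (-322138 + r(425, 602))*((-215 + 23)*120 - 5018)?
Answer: -20555038278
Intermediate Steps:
r(l, t) = l² + t*(t + 2*l) (r(l, t) = l² + (t + 2*l)*t = l² + t*(t + 2*l))
(-322138 + r(425, 602))*((-215 + 23)*120 - 5018) = (-322138 + (425² + 602² + 2*425*602))*((-215 + 23)*120 - 5018) = (-322138 + (180625 + 362404 + 511700))*(-192*120 - 5018) = (-322138 + 1054729)*(-23040 - 5018) = 732591*(-28058) = -20555038278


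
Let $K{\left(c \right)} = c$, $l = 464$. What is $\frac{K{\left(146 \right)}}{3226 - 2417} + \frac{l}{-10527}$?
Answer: $\frac{40054}{293667} \approx 0.13639$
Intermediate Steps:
$\frac{K{\left(146 \right)}}{3226 - 2417} + \frac{l}{-10527} = \frac{146}{3226 - 2417} + \frac{464}{-10527} = \frac{146}{3226 - 2417} + 464 \left(- \frac{1}{10527}\right) = \frac{146}{809} - \frac{16}{363} = \frac{40054}{293667}$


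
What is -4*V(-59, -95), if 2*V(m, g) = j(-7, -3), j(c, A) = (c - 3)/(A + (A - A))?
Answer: -20/3 ≈ -6.6667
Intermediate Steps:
j(c, A) = (-3 + c)/A (j(c, A) = (-3 + c)/(A + 0) = (-3 + c)/A)
V(m, g) = 5/3 (V(m, g) = ((-3 - 7)/(-3))/2 = (-⅓*(-10))/2 = (½)*(10/3) = 5/3)
-4*V(-59, -95) = -4*5/3 = -20/3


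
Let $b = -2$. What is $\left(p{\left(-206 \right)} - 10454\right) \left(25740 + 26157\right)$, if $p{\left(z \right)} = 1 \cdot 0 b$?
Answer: $-542531238$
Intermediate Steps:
$p{\left(z \right)} = 0$ ($p{\left(z \right)} = 1 \cdot 0 \left(-2\right) = 0 \left(-2\right) = 0$)
$\left(p{\left(-206 \right)} - 10454\right) \left(25740 + 26157\right) = \left(0 - 10454\right) \left(25740 + 26157\right) = \left(-10454\right) 51897 = -542531238$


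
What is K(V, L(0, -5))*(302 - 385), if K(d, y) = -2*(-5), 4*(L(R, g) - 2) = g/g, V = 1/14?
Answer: -830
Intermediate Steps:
V = 1/14 (V = 1*(1/14) = 1/14 ≈ 0.071429)
L(R, g) = 9/4 (L(R, g) = 2 + (g/g)/4 = 2 + (¼)*1 = 2 + ¼ = 9/4)
K(d, y) = 10
K(V, L(0, -5))*(302 - 385) = 10*(302 - 385) = 10*(-83) = -830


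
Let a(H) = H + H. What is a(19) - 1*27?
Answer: 11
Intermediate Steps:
a(H) = 2*H
a(19) - 1*27 = 2*19 - 1*27 = 38 - 27 = 11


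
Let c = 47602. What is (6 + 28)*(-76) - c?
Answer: -50186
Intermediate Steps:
(6 + 28)*(-76) - c = (6 + 28)*(-76) - 1*47602 = 34*(-76) - 47602 = -2584 - 47602 = -50186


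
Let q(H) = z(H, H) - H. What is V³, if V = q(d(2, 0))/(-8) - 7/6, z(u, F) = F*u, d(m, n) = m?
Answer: -4913/1728 ≈ -2.8432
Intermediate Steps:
q(H) = H² - H (q(H) = H*H - H = H² - H)
V = -17/12 (V = (2*(-1 + 2))/(-8) - 7/6 = (2*1)*(-⅛) - 7*⅙ = 2*(-⅛) - 7/6 = -¼ - 7/6 = -17/12 ≈ -1.4167)
V³ = (-17/12)³ = -4913/1728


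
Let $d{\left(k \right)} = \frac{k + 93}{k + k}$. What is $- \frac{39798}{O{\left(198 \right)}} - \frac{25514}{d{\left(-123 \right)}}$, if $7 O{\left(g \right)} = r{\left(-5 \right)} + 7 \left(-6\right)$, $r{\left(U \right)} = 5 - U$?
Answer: $- \frac{16040719}{80} \approx -2.0051 \cdot 10^{5}$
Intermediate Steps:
$d{\left(k \right)} = \frac{93 + k}{2 k}$
$O{\left(g \right)} = - \frac{32}{7}$ ($O{\left(g \right)} = \frac{\left(5 - -5\right) + 7 \left(-6\right)}{7} = \frac{\left(5 + 5\right) - 42}{7} = \frac{10 - 42}{7} = \frac{1}{7} \left(-32\right) = - \frac{32}{7}$)
$- \frac{39798}{O{\left(198 \right)}} - \frac{25514}{d{\left(-123 \right)}} = - \frac{39798}{- \frac{32}{7}} - \frac{25514}{\frac{1}{2} \frac{1}{-123} \left(93 - 123\right)} = \left(-39798\right) \left(- \frac{7}{32}\right) - \frac{25514}{\frac{1}{2} \left(- \frac{1}{123}\right) \left(-30\right)} = \frac{139293}{16} - \frac{25514}{\frac{5}{41}} = \frac{139293}{16} - \frac{1046074}{5} = - \frac{16040719}{80}$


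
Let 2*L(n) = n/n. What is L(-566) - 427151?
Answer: -854301/2 ≈ -4.2715e+5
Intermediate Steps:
L(n) = 1/2 (L(n) = (n/n)/2 = (1/2)*1 = 1/2)
L(-566) - 427151 = 1/2 - 427151 = -854301/2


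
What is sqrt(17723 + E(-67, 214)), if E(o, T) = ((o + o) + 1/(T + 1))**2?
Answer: 2*sqrt(412301039)/215 ≈ 188.89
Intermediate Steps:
E(o, T) = (1/(1 + T) + 2*o)**2 (E(o, T) = (2*o + 1/(1 + T))**2 = (1/(1 + T) + 2*o)**2)
sqrt(17723 + E(-67, 214)) = sqrt(17723 + (1 + 2*(-67) + 2*214*(-67))**2/(1 + 214)**2) = sqrt(17723 + (1 - 134 - 28676)**2/215**2) = sqrt(17723 + (1/46225)*(-28809)**2) = sqrt(17723 + (1/46225)*829958481) = sqrt(17723 + 829958481/46225) = sqrt(1649204156/46225) = 2*sqrt(412301039)/215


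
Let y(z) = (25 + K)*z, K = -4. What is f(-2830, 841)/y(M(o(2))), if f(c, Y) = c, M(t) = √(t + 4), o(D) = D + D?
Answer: -1415*√2/42 ≈ -47.646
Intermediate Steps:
o(D) = 2*D
M(t) = √(4 + t)
y(z) = 21*z (y(z) = (25 - 4)*z = 21*z)
f(-2830, 841)/y(M(o(2))) = -2830*1/(21*√(4 + 2*2)) = -2830*1/(21*√(4 + 4)) = -2830*√2/84 = -1415*√2/42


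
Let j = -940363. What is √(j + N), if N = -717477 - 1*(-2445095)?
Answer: √787255 ≈ 887.27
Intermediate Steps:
N = 1727618 (N = -717477 + 2445095 = 1727618)
√(j + N) = √(-940363 + 1727618) = √787255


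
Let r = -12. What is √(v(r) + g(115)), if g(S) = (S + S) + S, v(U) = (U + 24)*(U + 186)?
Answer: √2433 ≈ 49.325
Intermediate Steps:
v(U) = (24 + U)*(186 + U)
g(S) = 3*S (g(S) = 2*S + S = 3*S)
√(v(r) + g(115)) = √((4464 + (-12)² + 210*(-12)) + 3*115) = √((4464 + 144 - 2520) + 345) = √(2088 + 345) = √2433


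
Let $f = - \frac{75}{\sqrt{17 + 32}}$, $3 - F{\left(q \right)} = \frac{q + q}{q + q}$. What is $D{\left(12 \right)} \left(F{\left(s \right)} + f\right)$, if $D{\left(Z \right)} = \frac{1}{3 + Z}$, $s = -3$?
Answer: $- \frac{61}{105} \approx -0.58095$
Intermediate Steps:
$F{\left(q \right)} = 2$ ($F{\left(q \right)} = 3 - \frac{q + q}{q + q} = 3 - \frac{2 q}{2 q} = 3 - 2 q \frac{1}{2 q} = 3 - 1 = 2$)
$f = - \frac{75}{7}$ ($f = - \frac{75}{\sqrt{49}} = - \frac{75}{7} \approx -10.714$)
$D{\left(12 \right)} \left(F{\left(s \right)} + f\right) = \frac{2 - \frac{75}{7}}{3 + 12} = \frac{1}{15} \left(- \frac{61}{7}\right) = - \frac{61}{105}$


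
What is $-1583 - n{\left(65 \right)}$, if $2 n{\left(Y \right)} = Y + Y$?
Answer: $-1648$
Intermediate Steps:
$n{\left(Y \right)} = Y$ ($n{\left(Y \right)} = \frac{Y + Y}{2} = \frac{2 Y}{2} = Y$)
$-1583 - n{\left(65 \right)} = -1583 - 65 = -1648$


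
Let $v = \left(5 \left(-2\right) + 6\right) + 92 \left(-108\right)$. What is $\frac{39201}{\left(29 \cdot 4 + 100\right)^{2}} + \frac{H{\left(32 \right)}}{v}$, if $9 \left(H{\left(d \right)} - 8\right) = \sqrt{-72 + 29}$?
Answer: $\frac{32440391}{38646720} - \frac{i \sqrt{43}}{89460} \approx 0.83941 - 7.33 \cdot 10^{-5} i$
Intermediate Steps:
$H{\left(d \right)} = 8 + \frac{i \sqrt{43}}{9}$ ($H{\left(d \right)} = 8 + \frac{\sqrt{-72 + 29}}{9} = 8 + \frac{\sqrt{-43}}{9} = 8 + \frac{i \sqrt{43}}{9}$)
$v = -9940$ ($v = \left(-10 + 6\right) - 9936 = -4 - 9936 = -9940$)
$\frac{39201}{\left(29 \cdot 4 + 100\right)^{2}} + \frac{H{\left(32 \right)}}{v} = \frac{39201}{\left(29 \cdot 4 + 100\right)^{2}} + \frac{8 + \frac{i \sqrt{43}}{9}}{-9940} = \frac{39201}{\left(116 + 100\right)^{2}} + \left(8 + \frac{i \sqrt{43}}{9}\right) \left(- \frac{1}{9940}\right) = \frac{39201}{216^{2}} - \left(\frac{2}{2485} + \frac{i \sqrt{43}}{89460}\right) = \frac{39201}{46656} - \left(\frac{2}{2485} + \frac{i \sqrt{43}}{89460}\right) = 39201 \cdot \frac{1}{46656} - \left(\frac{2}{2485} + \frac{i \sqrt{43}}{89460}\right) = \frac{13067}{15552} - \left(\frac{2}{2485} + \frac{i \sqrt{43}}{89460}\right) = \frac{32440391}{38646720} - \frac{i \sqrt{43}}{89460}$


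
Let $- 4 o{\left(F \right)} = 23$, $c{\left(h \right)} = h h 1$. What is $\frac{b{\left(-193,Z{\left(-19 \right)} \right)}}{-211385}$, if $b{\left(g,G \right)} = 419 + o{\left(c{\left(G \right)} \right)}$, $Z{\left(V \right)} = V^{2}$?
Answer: $- \frac{1653}{845540} \approx -0.001955$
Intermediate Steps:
$c{\left(h \right)} = h^{2}$ ($c{\left(h \right)} = h^{2} \cdot 1 = h^{2}$)
$o{\left(F \right)} = - \frac{23}{4}$ ($o{\left(F \right)} = \left(- \frac{1}{4}\right) 23 = - \frac{23}{4}$)
$b{\left(g,G \right)} = \frac{1653}{4}$ ($b{\left(g,G \right)} = 419 - \frac{23}{4} = \frac{1653}{4}$)
$\frac{b{\left(-193,Z{\left(-19 \right)} \right)}}{-211385} = \frac{1653}{4 \left(-211385\right)} = \frac{1653}{4} \left(- \frac{1}{211385}\right) = - \frac{1653}{845540}$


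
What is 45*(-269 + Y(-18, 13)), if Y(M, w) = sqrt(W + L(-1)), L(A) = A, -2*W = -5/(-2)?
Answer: -12105 + 135*I/2 ≈ -12105.0 + 67.5*I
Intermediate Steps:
W = -5/4 (W = -(-5)/(2*(-2)) = -(-5)*(-1)/(2*2) = -1/2*5/2 = -5/4 ≈ -1.2500)
Y(M, w) = 3*I/2 (Y(M, w) = sqrt(-5/4 - 1) = sqrt(-9/4) = 3*I/2)
45*(-269 + Y(-18, 13)) = 45*(-269 + 3*I/2) = -12105 + 135*I/2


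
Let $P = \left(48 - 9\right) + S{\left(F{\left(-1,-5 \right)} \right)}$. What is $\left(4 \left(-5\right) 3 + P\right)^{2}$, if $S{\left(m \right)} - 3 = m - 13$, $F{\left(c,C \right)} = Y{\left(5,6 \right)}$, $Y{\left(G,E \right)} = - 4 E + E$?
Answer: $2401$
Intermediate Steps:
$Y{\left(G,E \right)} = - 3 E$
$F{\left(c,C \right)} = -18$ ($F{\left(c,C \right)} = \left(-3\right) 6 = -18$)
$S{\left(m \right)} = -10 + m$ ($S{\left(m \right)} = 3 + \left(m - 13\right) = 3 + \left(-13 + m\right) = -10 + m$)
$P = 11$ ($P = \left(48 - 9\right) - 28 = 39 - 28 = 11$)
$\left(4 \left(-5\right) 3 + P\right)^{2} = \left(4 \left(-5\right) 3 + 11\right)^{2} = \left(\left(-20\right) 3 + 11\right)^{2} = \left(-60 + 11\right)^{2} = \left(-49\right)^{2} = 2401$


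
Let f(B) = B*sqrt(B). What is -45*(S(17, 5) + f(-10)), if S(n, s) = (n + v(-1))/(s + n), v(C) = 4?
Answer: -945/22 + 450*I*sqrt(10) ≈ -42.955 + 1423.0*I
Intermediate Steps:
S(n, s) = (4 + n)/(n + s) (S(n, s) = (n + 4)/(s + n) = (4 + n)/(n + s))
f(B) = B**(3/2)
-45*(S(17, 5) + f(-10)) = -45*((4 + 17)/(17 + 5) + (-10)**(3/2)) = -45*(21/22 - 10*I*sqrt(10)) = -945/22 + 450*I*sqrt(10)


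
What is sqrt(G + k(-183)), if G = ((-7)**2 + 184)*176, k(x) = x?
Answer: 5*sqrt(1633) ≈ 202.05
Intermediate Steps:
G = 41008 (G = (49 + 184)*176 = 233*176 = 41008)
sqrt(G + k(-183)) = sqrt(41008 - 183) = sqrt(40825) = 5*sqrt(1633)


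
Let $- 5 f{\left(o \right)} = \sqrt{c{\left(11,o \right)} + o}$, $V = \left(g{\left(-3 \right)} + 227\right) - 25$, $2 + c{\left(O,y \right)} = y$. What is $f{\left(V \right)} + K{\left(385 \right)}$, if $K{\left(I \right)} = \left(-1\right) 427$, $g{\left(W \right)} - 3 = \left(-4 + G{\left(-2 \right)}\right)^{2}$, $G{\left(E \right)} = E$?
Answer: $-427 - \frac{4 \sqrt{30}}{5} \approx -431.38$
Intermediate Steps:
$g{\left(W \right)} = 39$ ($g{\left(W \right)} = 3 + \left(-4 - 2\right)^{2} = 3 + \left(-6\right)^{2} = 3 + 36 = 39$)
$K{\left(I \right)} = -427$
$c{\left(O,y \right)} = -2 + y$
$V = 241$ ($V = \left(39 + 227\right) - 25 = 266 - 25 = 241$)
$f{\left(o \right)} = - \frac{\sqrt{-2 + 2 o}}{5}$ ($f{\left(o \right)} = - \frac{\sqrt{\left(-2 + o\right) + o}}{5} = - \frac{\sqrt{-2 + 2 o}}{5}$)
$f{\left(V \right)} + K{\left(385 \right)} = - \frac{\sqrt{-2 + 2 \cdot 241}}{5} - 427 = - \frac{\sqrt{-2 + 482}}{5} - 427 = - \frac{\sqrt{480}}{5} - 427 = - \frac{4 \sqrt{30}}{5} - 427 = -427 - \frac{4 \sqrt{30}}{5}$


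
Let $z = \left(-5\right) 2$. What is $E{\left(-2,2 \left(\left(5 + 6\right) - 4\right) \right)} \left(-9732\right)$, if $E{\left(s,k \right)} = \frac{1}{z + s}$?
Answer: $811$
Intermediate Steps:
$z = -10$
$E{\left(s,k \right)} = \frac{1}{-10 + s}$
$E{\left(-2,2 \left(\left(5 + 6\right) - 4\right) \right)} \left(-9732\right) = \frac{1}{-10 - 2} \left(-9732\right) = \frac{1}{-12} \left(-9732\right) = \left(- \frac{1}{12}\right) \left(-9732\right) = 811$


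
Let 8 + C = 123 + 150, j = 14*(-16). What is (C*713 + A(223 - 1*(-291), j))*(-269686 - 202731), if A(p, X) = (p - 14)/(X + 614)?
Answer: -3481195993385/39 ≈ -8.9261e+10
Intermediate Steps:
j = -224
C = 265 (C = -8 + (123 + 150) = -8 + 273 = 265)
A(p, X) = (-14 + p)/(614 + X)
(C*713 + A(223 - 1*(-291), j))*(-269686 - 202731) = (265*713 + (-14 + (223 - 1*(-291)))/(614 - 224))*(-269686 - 202731) = (188945 + (-14 + (223 + 291))/390)*(-472417) = (188945 + (-14 + 514)/390)*(-472417) = (188945 + (1/390)*500)*(-472417) = (188945 + 50/39)*(-472417) = (7368905/39)*(-472417) = -3481195993385/39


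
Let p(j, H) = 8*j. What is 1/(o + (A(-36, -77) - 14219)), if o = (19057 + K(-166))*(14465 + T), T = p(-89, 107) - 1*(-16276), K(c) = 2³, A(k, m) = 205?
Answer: 1/572488871 ≈ 1.7468e-9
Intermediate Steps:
K(c) = 8
T = 15564 (T = 8*(-89) - 1*(-16276) = -712 + 16276 = 15564)
o = 572502885 (o = (19057 + 8)*(14465 + 15564) = 19065*30029 = 572502885)
1/(o + (A(-36, -77) - 14219)) = 1/(572502885 + (205 - 14219)) = 1/(572502885 - 14014) = 1/572488871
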